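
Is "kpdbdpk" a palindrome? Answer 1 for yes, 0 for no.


Input: kpdbdpk
Reversed: kpdbdpk
  Compare pos 0 ('k') with pos 6 ('k'): match
  Compare pos 1 ('p') with pos 5 ('p'): match
  Compare pos 2 ('d') with pos 4 ('d'): match
Result: palindrome

1


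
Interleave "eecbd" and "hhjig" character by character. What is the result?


Interleaving "eecbd" and "hhjig":
  Position 0: 'e' from first, 'h' from second => "eh"
  Position 1: 'e' from first, 'h' from second => "eh"
  Position 2: 'c' from first, 'j' from second => "cj"
  Position 3: 'b' from first, 'i' from second => "bi"
  Position 4: 'd' from first, 'g' from second => "dg"
Result: ehehcjbidg

ehehcjbidg


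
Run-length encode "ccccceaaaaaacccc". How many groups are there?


Input: ccccceaaaaaacccc
Scanning for consecutive runs:
  Group 1: 'c' x 5 (positions 0-4)
  Group 2: 'e' x 1 (positions 5-5)
  Group 3: 'a' x 6 (positions 6-11)
  Group 4: 'c' x 4 (positions 12-15)
Total groups: 4

4


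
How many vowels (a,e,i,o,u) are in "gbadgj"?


Input: gbadgj
Checking each character:
  'g' at position 0: consonant
  'b' at position 1: consonant
  'a' at position 2: vowel (running total: 1)
  'd' at position 3: consonant
  'g' at position 4: consonant
  'j' at position 5: consonant
Total vowels: 1

1


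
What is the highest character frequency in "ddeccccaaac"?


Input: ddeccccaaac
Character counts:
  'a': 3
  'c': 5
  'd': 2
  'e': 1
Maximum frequency: 5

5


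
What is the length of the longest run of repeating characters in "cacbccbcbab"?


Input: "cacbccbcbab"
Scanning for longest run:
  Position 1 ('a'): new char, reset run to 1
  Position 2 ('c'): new char, reset run to 1
  Position 3 ('b'): new char, reset run to 1
  Position 4 ('c'): new char, reset run to 1
  Position 5 ('c'): continues run of 'c', length=2
  Position 6 ('b'): new char, reset run to 1
  Position 7 ('c'): new char, reset run to 1
  Position 8 ('b'): new char, reset run to 1
  Position 9 ('a'): new char, reset run to 1
  Position 10 ('b'): new char, reset run to 1
Longest run: 'c' with length 2

2


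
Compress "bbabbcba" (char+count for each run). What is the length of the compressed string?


Input: bbabbcba
Runs:
  'b' x 2 => "b2"
  'a' x 1 => "a1"
  'b' x 2 => "b2"
  'c' x 1 => "c1"
  'b' x 1 => "b1"
  'a' x 1 => "a1"
Compressed: "b2a1b2c1b1a1"
Compressed length: 12

12


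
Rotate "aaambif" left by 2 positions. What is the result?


Input: "aaambif", rotate left by 2
First 2 characters: "aa"
Remaining characters: "ambif"
Concatenate remaining + first: "ambif" + "aa" = "ambifaa"

ambifaa


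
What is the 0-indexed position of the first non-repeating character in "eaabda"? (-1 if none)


Input: eaabda
Character frequencies:
  'a': 3
  'b': 1
  'd': 1
  'e': 1
Scanning left to right for freq == 1:
  Position 0 ('e'): unique! => answer = 0

0


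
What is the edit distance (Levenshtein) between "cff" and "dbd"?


Computing edit distance: "cff" -> "dbd"
DP table:
           d    b    d
      0    1    2    3
  c   1    1    2    3
  f   2    2    2    3
  f   3    3    3    3
Edit distance = dp[3][3] = 3

3


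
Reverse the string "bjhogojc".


Input: bjhogojc
Reading characters right to left:
  Position 7: 'c'
  Position 6: 'j'
  Position 5: 'o'
  Position 4: 'g'
  Position 3: 'o'
  Position 2: 'h'
  Position 1: 'j'
  Position 0: 'b'
Reversed: cjogohjb

cjogohjb


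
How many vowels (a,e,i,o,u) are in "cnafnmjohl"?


Input: cnafnmjohl
Checking each character:
  'c' at position 0: consonant
  'n' at position 1: consonant
  'a' at position 2: vowel (running total: 1)
  'f' at position 3: consonant
  'n' at position 4: consonant
  'm' at position 5: consonant
  'j' at position 6: consonant
  'o' at position 7: vowel (running total: 2)
  'h' at position 8: consonant
  'l' at position 9: consonant
Total vowels: 2

2


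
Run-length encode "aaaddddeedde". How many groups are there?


Input: aaaddddeedde
Scanning for consecutive runs:
  Group 1: 'a' x 3 (positions 0-2)
  Group 2: 'd' x 4 (positions 3-6)
  Group 3: 'e' x 2 (positions 7-8)
  Group 4: 'd' x 2 (positions 9-10)
  Group 5: 'e' x 1 (positions 11-11)
Total groups: 5

5


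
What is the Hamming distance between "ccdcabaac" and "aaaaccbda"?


Comparing "ccdcabaac" and "aaaaccbda" position by position:
  Position 0: 'c' vs 'a' => differ
  Position 1: 'c' vs 'a' => differ
  Position 2: 'd' vs 'a' => differ
  Position 3: 'c' vs 'a' => differ
  Position 4: 'a' vs 'c' => differ
  Position 5: 'b' vs 'c' => differ
  Position 6: 'a' vs 'b' => differ
  Position 7: 'a' vs 'd' => differ
  Position 8: 'c' vs 'a' => differ
Total differences (Hamming distance): 9

9


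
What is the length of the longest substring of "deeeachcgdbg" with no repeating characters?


Input: "deeeachcgdbg"
Sliding window (track last position of each char):
  Position 0 ('d'): window [0,0] length 1 -- new best
  Position 1 ('e'): window [0,1] length 2 -- new best
  Position 2 ('e'): repeat (last at 1), move window start to 2
  Position 2 ('e'): window [2,2] length 1
  Position 3 ('e'): repeat (last at 2), move window start to 3
  Position 3 ('e'): window [3,3] length 1
  Position 4 ('a'): window [3,4] length 2
  Position 5 ('c'): window [3,5] length 3 -- new best
  Position 6 ('h'): window [3,6] length 4 -- new best
  Position 7 ('c'): repeat (last at 5), move window start to 6
  Position 7 ('c'): window [6,7] length 2
  Position 8 ('g'): window [6,8] length 3
  Position 9 ('d'): window [6,9] length 4
  Position 10 ('b'): window [6,10] length 5 -- new best
  Position 11 ('g'): repeat (last at 8), move window start to 9
  Position 11 ('g'): window [9,11] length 3
Longest substring with no repeats: "hcgdb" with length 5

5


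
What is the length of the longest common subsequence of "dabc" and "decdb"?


LCS of "dabc" and "decdb"
DP table:
           d    e    c    d    b
      0    0    0    0    0    0
  d   0    1    1    1    1    1
  a   0    1    1    1    1    1
  b   0    1    1    1    1    2
  c   0    1    1    2    2    2
LCS length = dp[4][5] = 2

2


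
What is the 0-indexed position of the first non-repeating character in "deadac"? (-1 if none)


Input: deadac
Character frequencies:
  'a': 2
  'c': 1
  'd': 2
  'e': 1
Scanning left to right for freq == 1:
  Position 0 ('d'): freq=2, skip
  Position 1 ('e'): unique! => answer = 1

1


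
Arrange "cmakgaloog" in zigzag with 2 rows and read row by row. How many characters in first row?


Zigzag "cmakgaloog" into 2 rows:
Placing characters:
  'c' => row 0
  'm' => row 1
  'a' => row 0
  'k' => row 1
  'g' => row 0
  'a' => row 1
  'l' => row 0
  'o' => row 1
  'o' => row 0
  'g' => row 1
Rows:
  Row 0: "caglo"
  Row 1: "mkaog"
First row length: 5

5


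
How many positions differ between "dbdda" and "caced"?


Comparing "dbdda" and "caced" position by position:
  Position 0: 'd' vs 'c' => DIFFER
  Position 1: 'b' vs 'a' => DIFFER
  Position 2: 'd' vs 'c' => DIFFER
  Position 3: 'd' vs 'e' => DIFFER
  Position 4: 'a' vs 'd' => DIFFER
Positions that differ: 5

5


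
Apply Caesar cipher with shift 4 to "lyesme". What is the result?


Caesar cipher: shift "lyesme" by 4
  'l' (pos 11) + 4 = pos 15 = 'p'
  'y' (pos 24) + 4 = pos 2 = 'c'
  'e' (pos 4) + 4 = pos 8 = 'i'
  's' (pos 18) + 4 = pos 22 = 'w'
  'm' (pos 12) + 4 = pos 16 = 'q'
  'e' (pos 4) + 4 = pos 8 = 'i'
Result: pciwqi

pciwqi


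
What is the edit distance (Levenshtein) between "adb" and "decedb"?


Computing edit distance: "adb" -> "decedb"
DP table:
           d    e    c    e    d    b
      0    1    2    3    4    5    6
  a   1    1    2    3    4    5    6
  d   2    1    2    3    4    4    5
  b   3    2    2    3    4    5    4
Edit distance = dp[3][6] = 4

4


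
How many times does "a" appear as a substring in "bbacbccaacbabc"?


Searching for "a" in "bbacbccaacbabc"
Scanning each position:
  Position 0: "b" => no
  Position 1: "b" => no
  Position 2: "a" => MATCH
  Position 3: "c" => no
  Position 4: "b" => no
  Position 5: "c" => no
  Position 6: "c" => no
  Position 7: "a" => MATCH
  Position 8: "a" => MATCH
  Position 9: "c" => no
  Position 10: "b" => no
  Position 11: "a" => MATCH
  Position 12: "b" => no
  Position 13: "c" => no
Total occurrences: 4

4


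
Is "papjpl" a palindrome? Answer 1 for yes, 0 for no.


Input: papjpl
Reversed: lpjpap
  Compare pos 0 ('p') with pos 5 ('l'): MISMATCH
  Compare pos 1 ('a') with pos 4 ('p'): MISMATCH
  Compare pos 2 ('p') with pos 3 ('j'): MISMATCH
Result: not a palindrome

0


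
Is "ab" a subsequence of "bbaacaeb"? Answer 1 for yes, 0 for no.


Check if "ab" is a subsequence of "bbaacaeb"
Greedy scan:
  Position 0 ('b'): no match needed
  Position 1 ('b'): no match needed
  Position 2 ('a'): matches sub[0] = 'a'
  Position 3 ('a'): no match needed
  Position 4 ('c'): no match needed
  Position 5 ('a'): no match needed
  Position 6 ('e'): no match needed
  Position 7 ('b'): matches sub[1] = 'b'
All 2 characters matched => is a subsequence

1


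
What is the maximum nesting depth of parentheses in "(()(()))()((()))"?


Input: "(()(()))()((()))"
Tracking depth:
  Position 0 '(': depth becomes 1
  Position 1 '(': depth becomes 2
  Position 2 ')': depth becomes 1
  Position 3 '(': depth becomes 2
  Position 4 '(': depth becomes 3
  Position 5 ')': depth becomes 2
  Position 6 ')': depth becomes 1
  Position 7 ')': depth becomes 0
  Position 8 '(': depth becomes 1
  Position 9 ')': depth becomes 0
  Position 10 '(': depth becomes 1
  Position 11 '(': depth becomes 2
  Position 12 '(': depth becomes 3
  Position 13 ')': depth becomes 2
  Position 14 ')': depth becomes 1
  Position 15 ')': depth becomes 0
Maximum depth reached: 3

3


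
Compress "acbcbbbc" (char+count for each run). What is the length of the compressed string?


Input: acbcbbbc
Runs:
  'a' x 1 => "a1"
  'c' x 1 => "c1"
  'b' x 1 => "b1"
  'c' x 1 => "c1"
  'b' x 3 => "b3"
  'c' x 1 => "c1"
Compressed: "a1c1b1c1b3c1"
Compressed length: 12

12


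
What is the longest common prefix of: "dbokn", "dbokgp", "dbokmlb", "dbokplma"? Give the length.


Words: dbokn, dbokgp, dbokmlb, dbokplma
  Position 0: all 'd' => match
  Position 1: all 'b' => match
  Position 2: all 'o' => match
  Position 3: all 'k' => match
  Position 4: ('n', 'g', 'm', 'p') => mismatch, stop
LCP = "dbok" (length 4)

4


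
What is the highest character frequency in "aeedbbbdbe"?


Input: aeedbbbdbe
Character counts:
  'a': 1
  'b': 4
  'd': 2
  'e': 3
Maximum frequency: 4

4


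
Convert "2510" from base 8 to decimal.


Input: "2510" in base 8
Positional expansion:
  Digit '2' (value 2) x 8^3 = 1024
  Digit '5' (value 5) x 8^2 = 320
  Digit '1' (value 1) x 8^1 = 8
  Digit '0' (value 0) x 8^0 = 0
Sum = 1352

1352


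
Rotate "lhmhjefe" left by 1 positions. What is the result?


Input: "lhmhjefe", rotate left by 1
First 1 characters: "l"
Remaining characters: "hmhjefe"
Concatenate remaining + first: "hmhjefe" + "l" = "hmhjefel"

hmhjefel


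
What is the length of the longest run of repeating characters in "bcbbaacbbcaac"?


Input: "bcbbaacbbcaac"
Scanning for longest run:
  Position 1 ('c'): new char, reset run to 1
  Position 2 ('b'): new char, reset run to 1
  Position 3 ('b'): continues run of 'b', length=2
  Position 4 ('a'): new char, reset run to 1
  Position 5 ('a'): continues run of 'a', length=2
  Position 6 ('c'): new char, reset run to 1
  Position 7 ('b'): new char, reset run to 1
  Position 8 ('b'): continues run of 'b', length=2
  Position 9 ('c'): new char, reset run to 1
  Position 10 ('a'): new char, reset run to 1
  Position 11 ('a'): continues run of 'a', length=2
  Position 12 ('c'): new char, reset run to 1
Longest run: 'b' with length 2

2


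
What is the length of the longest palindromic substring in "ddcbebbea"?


Input: "ddcbebbea"
Checking substrings for palindromes:
  [4:8] "ebbe" (len 4) => palindrome
  [3:6] "beb" (len 3) => palindrome
  [0:2] "dd" (len 2) => palindrome
  [5:7] "bb" (len 2) => palindrome
Longest palindromic substring: "ebbe" with length 4

4


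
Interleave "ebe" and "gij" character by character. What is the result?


Interleaving "ebe" and "gij":
  Position 0: 'e' from first, 'g' from second => "eg"
  Position 1: 'b' from first, 'i' from second => "bi"
  Position 2: 'e' from first, 'j' from second => "ej"
Result: egbiej

egbiej


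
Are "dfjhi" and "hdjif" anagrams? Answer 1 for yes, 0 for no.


Strings: "dfjhi", "hdjif"
Sorted first:  dfhij
Sorted second: dfhij
Sorted forms match => anagrams

1


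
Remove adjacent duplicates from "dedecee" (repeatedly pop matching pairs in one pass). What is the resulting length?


Input: dedecee
Stack-based adjacent duplicate removal:
  Read 'd': push. Stack: d
  Read 'e': push. Stack: de
  Read 'd': push. Stack: ded
  Read 'e': push. Stack: dede
  Read 'c': push. Stack: dedec
  Read 'e': push. Stack: dedece
  Read 'e': matches stack top 'e' => pop. Stack: dedec
Final stack: "dedec" (length 5)

5


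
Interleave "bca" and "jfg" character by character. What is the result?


Interleaving "bca" and "jfg":
  Position 0: 'b' from first, 'j' from second => "bj"
  Position 1: 'c' from first, 'f' from second => "cf"
  Position 2: 'a' from first, 'g' from second => "ag"
Result: bjcfag

bjcfag


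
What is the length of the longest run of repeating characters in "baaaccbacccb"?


Input: "baaaccbacccb"
Scanning for longest run:
  Position 1 ('a'): new char, reset run to 1
  Position 2 ('a'): continues run of 'a', length=2
  Position 3 ('a'): continues run of 'a', length=3
  Position 4 ('c'): new char, reset run to 1
  Position 5 ('c'): continues run of 'c', length=2
  Position 6 ('b'): new char, reset run to 1
  Position 7 ('a'): new char, reset run to 1
  Position 8 ('c'): new char, reset run to 1
  Position 9 ('c'): continues run of 'c', length=2
  Position 10 ('c'): continues run of 'c', length=3
  Position 11 ('b'): new char, reset run to 1
Longest run: 'a' with length 3

3


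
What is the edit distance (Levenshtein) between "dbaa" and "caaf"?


Computing edit distance: "dbaa" -> "caaf"
DP table:
           c    a    a    f
      0    1    2    3    4
  d   1    1    2    3    4
  b   2    2    2    3    4
  a   3    3    2    2    3
  a   4    4    3    2    3
Edit distance = dp[4][4] = 3

3


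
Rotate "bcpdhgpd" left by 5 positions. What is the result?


Input: "bcpdhgpd", rotate left by 5
First 5 characters: "bcpdh"
Remaining characters: "gpd"
Concatenate remaining + first: "gpd" + "bcpdh" = "gpdbcpdh"

gpdbcpdh


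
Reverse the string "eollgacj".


Input: eollgacj
Reading characters right to left:
  Position 7: 'j'
  Position 6: 'c'
  Position 5: 'a'
  Position 4: 'g'
  Position 3: 'l'
  Position 2: 'l'
  Position 1: 'o'
  Position 0: 'e'
Reversed: jcaglloe

jcaglloe


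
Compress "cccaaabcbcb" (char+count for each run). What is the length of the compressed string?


Input: cccaaabcbcb
Runs:
  'c' x 3 => "c3"
  'a' x 3 => "a3"
  'b' x 1 => "b1"
  'c' x 1 => "c1"
  'b' x 1 => "b1"
  'c' x 1 => "c1"
  'b' x 1 => "b1"
Compressed: "c3a3b1c1b1c1b1"
Compressed length: 14

14


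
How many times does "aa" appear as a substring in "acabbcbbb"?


Searching for "aa" in "acabbcbbb"
Scanning each position:
  Position 0: "ac" => no
  Position 1: "ca" => no
  Position 2: "ab" => no
  Position 3: "bb" => no
  Position 4: "bc" => no
  Position 5: "cb" => no
  Position 6: "bb" => no
  Position 7: "bb" => no
Total occurrences: 0

0


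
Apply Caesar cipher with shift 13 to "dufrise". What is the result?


Caesar cipher: shift "dufrise" by 13
  'd' (pos 3) + 13 = pos 16 = 'q'
  'u' (pos 20) + 13 = pos 7 = 'h'
  'f' (pos 5) + 13 = pos 18 = 's'
  'r' (pos 17) + 13 = pos 4 = 'e'
  'i' (pos 8) + 13 = pos 21 = 'v'
  's' (pos 18) + 13 = pos 5 = 'f'
  'e' (pos 4) + 13 = pos 17 = 'r'
Result: qhsevfr

qhsevfr


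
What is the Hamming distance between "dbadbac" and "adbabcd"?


Comparing "dbadbac" and "adbabcd" position by position:
  Position 0: 'd' vs 'a' => differ
  Position 1: 'b' vs 'd' => differ
  Position 2: 'a' vs 'b' => differ
  Position 3: 'd' vs 'a' => differ
  Position 4: 'b' vs 'b' => same
  Position 5: 'a' vs 'c' => differ
  Position 6: 'c' vs 'd' => differ
Total differences (Hamming distance): 6

6


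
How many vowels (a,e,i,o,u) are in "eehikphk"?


Input: eehikphk
Checking each character:
  'e' at position 0: vowel (running total: 1)
  'e' at position 1: vowel (running total: 2)
  'h' at position 2: consonant
  'i' at position 3: vowel (running total: 3)
  'k' at position 4: consonant
  'p' at position 5: consonant
  'h' at position 6: consonant
  'k' at position 7: consonant
Total vowels: 3

3


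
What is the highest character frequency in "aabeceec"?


Input: aabeceec
Character counts:
  'a': 2
  'b': 1
  'c': 2
  'e': 3
Maximum frequency: 3

3


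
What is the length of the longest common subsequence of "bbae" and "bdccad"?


LCS of "bbae" and "bdccad"
DP table:
           b    d    c    c    a    d
      0    0    0    0    0    0    0
  b   0    1    1    1    1    1    1
  b   0    1    1    1    1    1    1
  a   0    1    1    1    1    2    2
  e   0    1    1    1    1    2    2
LCS length = dp[4][6] = 2

2


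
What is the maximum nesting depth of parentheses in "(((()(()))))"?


Input: "(((()(()))))"
Tracking depth:
  Position 0 '(': depth becomes 1
  Position 1 '(': depth becomes 2
  Position 2 '(': depth becomes 3
  Position 3 '(': depth becomes 4
  Position 4 ')': depth becomes 3
  Position 5 '(': depth becomes 4
  Position 6 '(': depth becomes 5
  Position 7 ')': depth becomes 4
  Position 8 ')': depth becomes 3
  Position 9 ')': depth becomes 2
  Position 10 ')': depth becomes 1
  Position 11 ')': depth becomes 0
Maximum depth reached: 5

5


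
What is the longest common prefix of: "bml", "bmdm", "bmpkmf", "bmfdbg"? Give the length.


Words: bml, bmdm, bmpkmf, bmfdbg
  Position 0: all 'b' => match
  Position 1: all 'm' => match
  Position 2: ('l', 'd', 'p', 'f') => mismatch, stop
LCP = "bm" (length 2)

2


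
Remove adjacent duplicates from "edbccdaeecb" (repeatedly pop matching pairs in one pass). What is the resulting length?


Input: edbccdaeecb
Stack-based adjacent duplicate removal:
  Read 'e': push. Stack: e
  Read 'd': push. Stack: ed
  Read 'b': push. Stack: edb
  Read 'c': push. Stack: edbc
  Read 'c': matches stack top 'c' => pop. Stack: edb
  Read 'd': push. Stack: edbd
  Read 'a': push. Stack: edbda
  Read 'e': push. Stack: edbdae
  Read 'e': matches stack top 'e' => pop. Stack: edbda
  Read 'c': push. Stack: edbdac
  Read 'b': push. Stack: edbdacb
Final stack: "edbdacb" (length 7)

7


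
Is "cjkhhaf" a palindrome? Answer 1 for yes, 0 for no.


Input: cjkhhaf
Reversed: fahhkjc
  Compare pos 0 ('c') with pos 6 ('f'): MISMATCH
  Compare pos 1 ('j') with pos 5 ('a'): MISMATCH
  Compare pos 2 ('k') with pos 4 ('h'): MISMATCH
Result: not a palindrome

0


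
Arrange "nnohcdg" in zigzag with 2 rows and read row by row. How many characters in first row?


Zigzag "nnohcdg" into 2 rows:
Placing characters:
  'n' => row 0
  'n' => row 1
  'o' => row 0
  'h' => row 1
  'c' => row 0
  'd' => row 1
  'g' => row 0
Rows:
  Row 0: "nocg"
  Row 1: "nhd"
First row length: 4

4


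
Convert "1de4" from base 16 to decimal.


Input: "1de4" in base 16
Positional expansion:
  Digit '1' (value 1) x 16^3 = 4096
  Digit 'd' (value 13) x 16^2 = 3328
  Digit 'e' (value 14) x 16^1 = 224
  Digit '4' (value 4) x 16^0 = 4
Sum = 7652

7652


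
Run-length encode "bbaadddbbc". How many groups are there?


Input: bbaadddbbc
Scanning for consecutive runs:
  Group 1: 'b' x 2 (positions 0-1)
  Group 2: 'a' x 2 (positions 2-3)
  Group 3: 'd' x 3 (positions 4-6)
  Group 4: 'b' x 2 (positions 7-8)
  Group 5: 'c' x 1 (positions 9-9)
Total groups: 5

5


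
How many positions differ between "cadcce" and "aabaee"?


Comparing "cadcce" and "aabaee" position by position:
  Position 0: 'c' vs 'a' => DIFFER
  Position 1: 'a' vs 'a' => same
  Position 2: 'd' vs 'b' => DIFFER
  Position 3: 'c' vs 'a' => DIFFER
  Position 4: 'c' vs 'e' => DIFFER
  Position 5: 'e' vs 'e' => same
Positions that differ: 4

4


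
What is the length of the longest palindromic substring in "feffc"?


Input: "feffc"
Checking substrings for palindromes:
  [0:3] "fef" (len 3) => palindrome
  [2:4] "ff" (len 2) => palindrome
Longest palindromic substring: "fef" with length 3

3


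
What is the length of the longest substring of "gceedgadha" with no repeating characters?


Input: "gceedgadha"
Sliding window (track last position of each char):
  Position 0 ('g'): window [0,0] length 1 -- new best
  Position 1 ('c'): window [0,1] length 2 -- new best
  Position 2 ('e'): window [0,2] length 3 -- new best
  Position 3 ('e'): repeat (last at 2), move window start to 3
  Position 3 ('e'): window [3,3] length 1
  Position 4 ('d'): window [3,4] length 2
  Position 5 ('g'): window [3,5] length 3
  Position 6 ('a'): window [3,6] length 4 -- new best
  Position 7 ('d'): repeat (last at 4), move window start to 5
  Position 7 ('d'): window [5,7] length 3
  Position 8 ('h'): window [5,8] length 4
  Position 9 ('a'): repeat (last at 6), move window start to 7
  Position 9 ('a'): window [7,9] length 3
Longest substring with no repeats: "edga" with length 4

4


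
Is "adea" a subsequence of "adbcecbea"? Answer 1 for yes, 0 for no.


Check if "adea" is a subsequence of "adbcecbea"
Greedy scan:
  Position 0 ('a'): matches sub[0] = 'a'
  Position 1 ('d'): matches sub[1] = 'd'
  Position 2 ('b'): no match needed
  Position 3 ('c'): no match needed
  Position 4 ('e'): matches sub[2] = 'e'
  Position 5 ('c'): no match needed
  Position 6 ('b'): no match needed
  Position 7 ('e'): no match needed
  Position 8 ('a'): matches sub[3] = 'a'
All 4 characters matched => is a subsequence

1


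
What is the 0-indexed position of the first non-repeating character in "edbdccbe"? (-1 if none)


Input: edbdccbe
Character frequencies:
  'b': 2
  'c': 2
  'd': 2
  'e': 2
Scanning left to right for freq == 1:
  Position 0 ('e'): freq=2, skip
  Position 1 ('d'): freq=2, skip
  Position 2 ('b'): freq=2, skip
  Position 3 ('d'): freq=2, skip
  Position 4 ('c'): freq=2, skip
  Position 5 ('c'): freq=2, skip
  Position 6 ('b'): freq=2, skip
  Position 7 ('e'): freq=2, skip
  No unique character found => answer = -1

-1


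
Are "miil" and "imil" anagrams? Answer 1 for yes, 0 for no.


Strings: "miil", "imil"
Sorted first:  iilm
Sorted second: iilm
Sorted forms match => anagrams

1


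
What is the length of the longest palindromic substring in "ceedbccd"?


Input: "ceedbccd"
Checking substrings for palindromes:
  [1:3] "ee" (len 2) => palindrome
  [5:7] "cc" (len 2) => palindrome
Longest palindromic substring: "ee" with length 2

2


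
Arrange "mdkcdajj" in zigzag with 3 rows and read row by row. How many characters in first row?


Zigzag "mdkcdajj" into 3 rows:
Placing characters:
  'm' => row 0
  'd' => row 1
  'k' => row 2
  'c' => row 1
  'd' => row 0
  'a' => row 1
  'j' => row 2
  'j' => row 1
Rows:
  Row 0: "md"
  Row 1: "dcaj"
  Row 2: "kj"
First row length: 2

2


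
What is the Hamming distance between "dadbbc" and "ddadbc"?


Comparing "dadbbc" and "ddadbc" position by position:
  Position 0: 'd' vs 'd' => same
  Position 1: 'a' vs 'd' => differ
  Position 2: 'd' vs 'a' => differ
  Position 3: 'b' vs 'd' => differ
  Position 4: 'b' vs 'b' => same
  Position 5: 'c' vs 'c' => same
Total differences (Hamming distance): 3

3


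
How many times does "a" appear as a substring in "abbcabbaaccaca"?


Searching for "a" in "abbcabbaaccaca"
Scanning each position:
  Position 0: "a" => MATCH
  Position 1: "b" => no
  Position 2: "b" => no
  Position 3: "c" => no
  Position 4: "a" => MATCH
  Position 5: "b" => no
  Position 6: "b" => no
  Position 7: "a" => MATCH
  Position 8: "a" => MATCH
  Position 9: "c" => no
  Position 10: "c" => no
  Position 11: "a" => MATCH
  Position 12: "c" => no
  Position 13: "a" => MATCH
Total occurrences: 6

6


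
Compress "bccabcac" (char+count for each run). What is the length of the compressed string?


Input: bccabcac
Runs:
  'b' x 1 => "b1"
  'c' x 2 => "c2"
  'a' x 1 => "a1"
  'b' x 1 => "b1"
  'c' x 1 => "c1"
  'a' x 1 => "a1"
  'c' x 1 => "c1"
Compressed: "b1c2a1b1c1a1c1"
Compressed length: 14

14


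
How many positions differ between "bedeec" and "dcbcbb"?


Comparing "bedeec" and "dcbcbb" position by position:
  Position 0: 'b' vs 'd' => DIFFER
  Position 1: 'e' vs 'c' => DIFFER
  Position 2: 'd' vs 'b' => DIFFER
  Position 3: 'e' vs 'c' => DIFFER
  Position 4: 'e' vs 'b' => DIFFER
  Position 5: 'c' vs 'b' => DIFFER
Positions that differ: 6

6


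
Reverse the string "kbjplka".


Input: kbjplka
Reading characters right to left:
  Position 6: 'a'
  Position 5: 'k'
  Position 4: 'l'
  Position 3: 'p'
  Position 2: 'j'
  Position 1: 'b'
  Position 0: 'k'
Reversed: aklpjbk

aklpjbk


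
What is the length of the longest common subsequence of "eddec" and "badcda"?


LCS of "eddec" and "badcda"
DP table:
           b    a    d    c    d    a
      0    0    0    0    0    0    0
  e   0    0    0    0    0    0    0
  d   0    0    0    1    1    1    1
  d   0    0    0    1    1    2    2
  e   0    0    0    1    1    2    2
  c   0    0    0    1    2    2    2
LCS length = dp[5][6] = 2

2


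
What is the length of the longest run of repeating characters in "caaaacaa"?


Input: "caaaacaa"
Scanning for longest run:
  Position 1 ('a'): new char, reset run to 1
  Position 2 ('a'): continues run of 'a', length=2
  Position 3 ('a'): continues run of 'a', length=3
  Position 4 ('a'): continues run of 'a', length=4
  Position 5 ('c'): new char, reset run to 1
  Position 6 ('a'): new char, reset run to 1
  Position 7 ('a'): continues run of 'a', length=2
Longest run: 'a' with length 4

4


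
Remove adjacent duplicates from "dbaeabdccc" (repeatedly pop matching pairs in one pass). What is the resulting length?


Input: dbaeabdccc
Stack-based adjacent duplicate removal:
  Read 'd': push. Stack: d
  Read 'b': push. Stack: db
  Read 'a': push. Stack: dba
  Read 'e': push. Stack: dbae
  Read 'a': push. Stack: dbaea
  Read 'b': push. Stack: dbaeab
  Read 'd': push. Stack: dbaeabd
  Read 'c': push. Stack: dbaeabdc
  Read 'c': matches stack top 'c' => pop. Stack: dbaeabd
  Read 'c': push. Stack: dbaeabdc
Final stack: "dbaeabdc" (length 8)

8


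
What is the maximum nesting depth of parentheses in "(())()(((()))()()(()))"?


Input: "(())()(((()))()()(()))"
Tracking depth:
  Position 0 '(': depth becomes 1
  Position 1 '(': depth becomes 2
  Position 2 ')': depth becomes 1
  Position 3 ')': depth becomes 0
  Position 4 '(': depth becomes 1
  Position 5 ')': depth becomes 0
  Position 6 '(': depth becomes 1
  Position 7 '(': depth becomes 2
  Position 8 '(': depth becomes 3
  Position 9 '(': depth becomes 4
  Position 10 ')': depth becomes 3
  Position 11 ')': depth becomes 2
  Position 12 ')': depth becomes 1
  Position 13 '(': depth becomes 2
  Position 14 ')': depth becomes 1
  Position 15 '(': depth becomes 2
  Position 16 ')': depth becomes 1
  Position 17 '(': depth becomes 2
  Position 18 '(': depth becomes 3
  Position 19 ')': depth becomes 2
  Position 20 ')': depth becomes 1
  Position 21 ')': depth becomes 0
Maximum depth reached: 4

4


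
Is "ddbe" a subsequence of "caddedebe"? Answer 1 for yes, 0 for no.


Check if "ddbe" is a subsequence of "caddedebe"
Greedy scan:
  Position 0 ('c'): no match needed
  Position 1 ('a'): no match needed
  Position 2 ('d'): matches sub[0] = 'd'
  Position 3 ('d'): matches sub[1] = 'd'
  Position 4 ('e'): no match needed
  Position 5 ('d'): no match needed
  Position 6 ('e'): no match needed
  Position 7 ('b'): matches sub[2] = 'b'
  Position 8 ('e'): matches sub[3] = 'e'
All 4 characters matched => is a subsequence

1


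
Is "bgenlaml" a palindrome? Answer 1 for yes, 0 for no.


Input: bgenlaml
Reversed: lmalnegb
  Compare pos 0 ('b') with pos 7 ('l'): MISMATCH
  Compare pos 1 ('g') with pos 6 ('m'): MISMATCH
  Compare pos 2 ('e') with pos 5 ('a'): MISMATCH
  Compare pos 3 ('n') with pos 4 ('l'): MISMATCH
Result: not a palindrome

0


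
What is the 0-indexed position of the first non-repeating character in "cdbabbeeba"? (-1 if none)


Input: cdbabbeeba
Character frequencies:
  'a': 2
  'b': 4
  'c': 1
  'd': 1
  'e': 2
Scanning left to right for freq == 1:
  Position 0 ('c'): unique! => answer = 0

0


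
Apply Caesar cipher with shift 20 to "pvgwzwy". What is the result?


Caesar cipher: shift "pvgwzwy" by 20
  'p' (pos 15) + 20 = pos 9 = 'j'
  'v' (pos 21) + 20 = pos 15 = 'p'
  'g' (pos 6) + 20 = pos 0 = 'a'
  'w' (pos 22) + 20 = pos 16 = 'q'
  'z' (pos 25) + 20 = pos 19 = 't'
  'w' (pos 22) + 20 = pos 16 = 'q'
  'y' (pos 24) + 20 = pos 18 = 's'
Result: jpaqtqs

jpaqtqs


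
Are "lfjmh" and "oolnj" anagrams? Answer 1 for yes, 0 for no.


Strings: "lfjmh", "oolnj"
Sorted first:  fhjlm
Sorted second: jlnoo
Differ at position 0: 'f' vs 'j' => not anagrams

0


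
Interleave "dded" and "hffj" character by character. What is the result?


Interleaving "dded" and "hffj":
  Position 0: 'd' from first, 'h' from second => "dh"
  Position 1: 'd' from first, 'f' from second => "df"
  Position 2: 'e' from first, 'f' from second => "ef"
  Position 3: 'd' from first, 'j' from second => "dj"
Result: dhdfefdj

dhdfefdj


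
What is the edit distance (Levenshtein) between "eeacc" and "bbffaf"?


Computing edit distance: "eeacc" -> "bbffaf"
DP table:
           b    b    f    f    a    f
      0    1    2    3    4    5    6
  e   1    1    2    3    4    5    6
  e   2    2    2    3    4    5    6
  a   3    3    3    3    4    4    5
  c   4    4    4    4    4    5    5
  c   5    5    5    5    5    5    6
Edit distance = dp[5][6] = 6

6


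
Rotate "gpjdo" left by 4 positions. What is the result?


Input: "gpjdo", rotate left by 4
First 4 characters: "gpjd"
Remaining characters: "o"
Concatenate remaining + first: "o" + "gpjd" = "ogpjd"

ogpjd


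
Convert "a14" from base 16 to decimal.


Input: "a14" in base 16
Positional expansion:
  Digit 'a' (value 10) x 16^2 = 2560
  Digit '1' (value 1) x 16^1 = 16
  Digit '4' (value 4) x 16^0 = 4
Sum = 2580

2580


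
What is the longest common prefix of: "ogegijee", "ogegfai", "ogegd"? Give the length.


Words: ogegijee, ogegfai, ogegd
  Position 0: all 'o' => match
  Position 1: all 'g' => match
  Position 2: all 'e' => match
  Position 3: all 'g' => match
  Position 4: ('i', 'f', 'd') => mismatch, stop
LCP = "ogeg" (length 4)

4


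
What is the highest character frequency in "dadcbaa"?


Input: dadcbaa
Character counts:
  'a': 3
  'b': 1
  'c': 1
  'd': 2
Maximum frequency: 3

3


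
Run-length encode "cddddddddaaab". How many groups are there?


Input: cddddddddaaab
Scanning for consecutive runs:
  Group 1: 'c' x 1 (positions 0-0)
  Group 2: 'd' x 8 (positions 1-8)
  Group 3: 'a' x 3 (positions 9-11)
  Group 4: 'b' x 1 (positions 12-12)
Total groups: 4

4


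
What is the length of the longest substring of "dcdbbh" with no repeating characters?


Input: "dcdbbh"
Sliding window (track last position of each char):
  Position 0 ('d'): window [0,0] length 1 -- new best
  Position 1 ('c'): window [0,1] length 2 -- new best
  Position 2 ('d'): repeat (last at 0), move window start to 1
  Position 2 ('d'): window [1,2] length 2
  Position 3 ('b'): window [1,3] length 3 -- new best
  Position 4 ('b'): repeat (last at 3), move window start to 4
  Position 4 ('b'): window [4,4] length 1
  Position 5 ('h'): window [4,5] length 2
Longest substring with no repeats: "cdb" with length 3

3


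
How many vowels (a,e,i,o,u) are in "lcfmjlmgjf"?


Input: lcfmjlmgjf
Checking each character:
  'l' at position 0: consonant
  'c' at position 1: consonant
  'f' at position 2: consonant
  'm' at position 3: consonant
  'j' at position 4: consonant
  'l' at position 5: consonant
  'm' at position 6: consonant
  'g' at position 7: consonant
  'j' at position 8: consonant
  'f' at position 9: consonant
Total vowels: 0

0


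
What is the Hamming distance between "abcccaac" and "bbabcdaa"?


Comparing "abcccaac" and "bbabcdaa" position by position:
  Position 0: 'a' vs 'b' => differ
  Position 1: 'b' vs 'b' => same
  Position 2: 'c' vs 'a' => differ
  Position 3: 'c' vs 'b' => differ
  Position 4: 'c' vs 'c' => same
  Position 5: 'a' vs 'd' => differ
  Position 6: 'a' vs 'a' => same
  Position 7: 'c' vs 'a' => differ
Total differences (Hamming distance): 5

5


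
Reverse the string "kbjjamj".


Input: kbjjamj
Reading characters right to left:
  Position 6: 'j'
  Position 5: 'm'
  Position 4: 'a'
  Position 3: 'j'
  Position 2: 'j'
  Position 1: 'b'
  Position 0: 'k'
Reversed: jmajjbk

jmajjbk


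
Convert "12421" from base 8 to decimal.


Input: "12421" in base 8
Positional expansion:
  Digit '1' (value 1) x 8^4 = 4096
  Digit '2' (value 2) x 8^3 = 1024
  Digit '4' (value 4) x 8^2 = 256
  Digit '2' (value 2) x 8^1 = 16
  Digit '1' (value 1) x 8^0 = 1
Sum = 5393

5393


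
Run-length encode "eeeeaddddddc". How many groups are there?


Input: eeeeaddddddc
Scanning for consecutive runs:
  Group 1: 'e' x 4 (positions 0-3)
  Group 2: 'a' x 1 (positions 4-4)
  Group 3: 'd' x 6 (positions 5-10)
  Group 4: 'c' x 1 (positions 11-11)
Total groups: 4

4


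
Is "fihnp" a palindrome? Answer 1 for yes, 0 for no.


Input: fihnp
Reversed: pnhif
  Compare pos 0 ('f') with pos 4 ('p'): MISMATCH
  Compare pos 1 ('i') with pos 3 ('n'): MISMATCH
Result: not a palindrome

0


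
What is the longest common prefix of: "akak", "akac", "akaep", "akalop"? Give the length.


Words: akak, akac, akaep, akalop
  Position 0: all 'a' => match
  Position 1: all 'k' => match
  Position 2: all 'a' => match
  Position 3: ('k', 'c', 'e', 'l') => mismatch, stop
LCP = "aka" (length 3)

3


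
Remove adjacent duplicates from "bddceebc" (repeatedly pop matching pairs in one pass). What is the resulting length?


Input: bddceebc
Stack-based adjacent duplicate removal:
  Read 'b': push. Stack: b
  Read 'd': push. Stack: bd
  Read 'd': matches stack top 'd' => pop. Stack: b
  Read 'c': push. Stack: bc
  Read 'e': push. Stack: bce
  Read 'e': matches stack top 'e' => pop. Stack: bc
  Read 'b': push. Stack: bcb
  Read 'c': push. Stack: bcbc
Final stack: "bcbc" (length 4)

4


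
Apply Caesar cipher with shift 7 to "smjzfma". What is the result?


Caesar cipher: shift "smjzfma" by 7
  's' (pos 18) + 7 = pos 25 = 'z'
  'm' (pos 12) + 7 = pos 19 = 't'
  'j' (pos 9) + 7 = pos 16 = 'q'
  'z' (pos 25) + 7 = pos 6 = 'g'
  'f' (pos 5) + 7 = pos 12 = 'm'
  'm' (pos 12) + 7 = pos 19 = 't'
  'a' (pos 0) + 7 = pos 7 = 'h'
Result: ztqgmth

ztqgmth


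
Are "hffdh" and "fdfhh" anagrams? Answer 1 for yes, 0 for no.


Strings: "hffdh", "fdfhh"
Sorted first:  dffhh
Sorted second: dffhh
Sorted forms match => anagrams

1


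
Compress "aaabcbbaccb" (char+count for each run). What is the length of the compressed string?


Input: aaabcbbaccb
Runs:
  'a' x 3 => "a3"
  'b' x 1 => "b1"
  'c' x 1 => "c1"
  'b' x 2 => "b2"
  'a' x 1 => "a1"
  'c' x 2 => "c2"
  'b' x 1 => "b1"
Compressed: "a3b1c1b2a1c2b1"
Compressed length: 14

14


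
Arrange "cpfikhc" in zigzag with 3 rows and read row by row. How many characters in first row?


Zigzag "cpfikhc" into 3 rows:
Placing characters:
  'c' => row 0
  'p' => row 1
  'f' => row 2
  'i' => row 1
  'k' => row 0
  'h' => row 1
  'c' => row 2
Rows:
  Row 0: "ck"
  Row 1: "pih"
  Row 2: "fc"
First row length: 2

2


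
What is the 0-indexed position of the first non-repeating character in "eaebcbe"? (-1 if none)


Input: eaebcbe
Character frequencies:
  'a': 1
  'b': 2
  'c': 1
  'e': 3
Scanning left to right for freq == 1:
  Position 0 ('e'): freq=3, skip
  Position 1 ('a'): unique! => answer = 1

1


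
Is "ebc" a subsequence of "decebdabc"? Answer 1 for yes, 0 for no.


Check if "ebc" is a subsequence of "decebdabc"
Greedy scan:
  Position 0 ('d'): no match needed
  Position 1 ('e'): matches sub[0] = 'e'
  Position 2 ('c'): no match needed
  Position 3 ('e'): no match needed
  Position 4 ('b'): matches sub[1] = 'b'
  Position 5 ('d'): no match needed
  Position 6 ('a'): no match needed
  Position 7 ('b'): no match needed
  Position 8 ('c'): matches sub[2] = 'c'
All 3 characters matched => is a subsequence

1


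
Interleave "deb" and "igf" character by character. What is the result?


Interleaving "deb" and "igf":
  Position 0: 'd' from first, 'i' from second => "di"
  Position 1: 'e' from first, 'g' from second => "eg"
  Position 2: 'b' from first, 'f' from second => "bf"
Result: diegbf

diegbf


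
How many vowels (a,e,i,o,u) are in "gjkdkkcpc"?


Input: gjkdkkcpc
Checking each character:
  'g' at position 0: consonant
  'j' at position 1: consonant
  'k' at position 2: consonant
  'd' at position 3: consonant
  'k' at position 4: consonant
  'k' at position 5: consonant
  'c' at position 6: consonant
  'p' at position 7: consonant
  'c' at position 8: consonant
Total vowels: 0

0


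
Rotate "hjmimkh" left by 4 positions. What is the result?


Input: "hjmimkh", rotate left by 4
First 4 characters: "hjmi"
Remaining characters: "mkh"
Concatenate remaining + first: "mkh" + "hjmi" = "mkhhjmi"

mkhhjmi


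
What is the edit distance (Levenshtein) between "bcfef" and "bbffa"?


Computing edit distance: "bcfef" -> "bbffa"
DP table:
           b    b    f    f    a
      0    1    2    3    4    5
  b   1    0    1    2    3    4
  c   2    1    1    2    3    4
  f   3    2    2    1    2    3
  e   4    3    3    2    2    3
  f   5    4    4    3    2    3
Edit distance = dp[5][5] = 3

3


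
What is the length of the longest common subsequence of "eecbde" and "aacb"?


LCS of "eecbde" and "aacb"
DP table:
           a    a    c    b
      0    0    0    0    0
  e   0    0    0    0    0
  e   0    0    0    0    0
  c   0    0    0    1    1
  b   0    0    0    1    2
  d   0    0    0    1    2
  e   0    0    0    1    2
LCS length = dp[6][4] = 2

2


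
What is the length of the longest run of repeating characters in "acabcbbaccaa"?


Input: "acabcbbaccaa"
Scanning for longest run:
  Position 1 ('c'): new char, reset run to 1
  Position 2 ('a'): new char, reset run to 1
  Position 3 ('b'): new char, reset run to 1
  Position 4 ('c'): new char, reset run to 1
  Position 5 ('b'): new char, reset run to 1
  Position 6 ('b'): continues run of 'b', length=2
  Position 7 ('a'): new char, reset run to 1
  Position 8 ('c'): new char, reset run to 1
  Position 9 ('c'): continues run of 'c', length=2
  Position 10 ('a'): new char, reset run to 1
  Position 11 ('a'): continues run of 'a', length=2
Longest run: 'b' with length 2

2


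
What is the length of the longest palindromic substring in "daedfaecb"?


Input: "daedfaecb"
Checking substrings for palindromes:
  No multi-char palindromic substrings found
Longest palindromic substring: "d" with length 1

1


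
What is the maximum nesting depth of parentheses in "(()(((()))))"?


Input: "(()(((()))))"
Tracking depth:
  Position 0 '(': depth becomes 1
  Position 1 '(': depth becomes 2
  Position 2 ')': depth becomes 1
  Position 3 '(': depth becomes 2
  Position 4 '(': depth becomes 3
  Position 5 '(': depth becomes 4
  Position 6 '(': depth becomes 5
  Position 7 ')': depth becomes 4
  Position 8 ')': depth becomes 3
  Position 9 ')': depth becomes 2
  Position 10 ')': depth becomes 1
  Position 11 ')': depth becomes 0
Maximum depth reached: 5

5


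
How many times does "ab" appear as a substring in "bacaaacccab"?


Searching for "ab" in "bacaaacccab"
Scanning each position:
  Position 0: "ba" => no
  Position 1: "ac" => no
  Position 2: "ca" => no
  Position 3: "aa" => no
  Position 4: "aa" => no
  Position 5: "ac" => no
  Position 6: "cc" => no
  Position 7: "cc" => no
  Position 8: "ca" => no
  Position 9: "ab" => MATCH
Total occurrences: 1

1
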